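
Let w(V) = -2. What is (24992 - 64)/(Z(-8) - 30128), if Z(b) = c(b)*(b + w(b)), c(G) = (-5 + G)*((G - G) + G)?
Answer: -779/974 ≈ -0.79979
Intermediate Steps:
c(G) = G*(-5 + G) (c(G) = (-5 + G)*(0 + G) = (-5 + G)*G = G*(-5 + G))
Z(b) = b*(-5 + b)*(-2 + b) (Z(b) = (b*(-5 + b))*(b - 2) = (b*(-5 + b))*(-2 + b) = b*(-5 + b)*(-2 + b))
(24992 - 64)/(Z(-8) - 30128) = (24992 - 64)/(-8*(-5 - 8)*(-2 - 8) - 30128) = 24928/(-8*(-13)*(-10) - 30128) = 24928/(-1040 - 30128) = 24928/(-31168) = 24928*(-1/31168) = -779/974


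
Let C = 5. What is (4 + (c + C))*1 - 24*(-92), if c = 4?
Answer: 2221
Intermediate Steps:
(4 + (c + C))*1 - 24*(-92) = (4 + (4 + 5))*1 - 24*(-92) = (4 + 9)*1 + 2208 = 13*1 + 2208 = 13 + 2208 = 2221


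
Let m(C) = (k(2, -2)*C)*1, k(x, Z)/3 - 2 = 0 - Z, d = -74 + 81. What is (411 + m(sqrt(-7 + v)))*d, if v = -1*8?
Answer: 2877 + 84*I*sqrt(15) ≈ 2877.0 + 325.33*I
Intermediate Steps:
v = -8
d = 7
k(x, Z) = 6 - 3*Z (k(x, Z) = 6 + 3*(0 - Z) = 6 + 3*(-Z) = 6 - 3*Z)
m(C) = 12*C (m(C) = ((6 - 3*(-2))*C)*1 = ((6 + 6)*C)*1 = (12*C)*1 = 12*C)
(411 + m(sqrt(-7 + v)))*d = (411 + 12*sqrt(-7 - 8))*7 = (411 + 12*sqrt(-15))*7 = (411 + 12*(I*sqrt(15)))*7 = (411 + 12*I*sqrt(15))*7 = 2877 + 84*I*sqrt(15)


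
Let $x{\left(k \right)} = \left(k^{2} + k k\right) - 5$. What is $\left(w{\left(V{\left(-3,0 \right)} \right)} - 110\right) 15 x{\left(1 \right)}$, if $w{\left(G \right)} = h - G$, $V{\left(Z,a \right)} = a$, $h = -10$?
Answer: $5400$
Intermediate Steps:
$x{\left(k \right)} = -5 + 2 k^{2}$ ($x{\left(k \right)} = \left(k^{2} + k^{2}\right) - 5 = 2 k^{2} - 5 = -5 + 2 k^{2}$)
$w{\left(G \right)} = -10 - G$
$\left(w{\left(V{\left(-3,0 \right)} \right)} - 110\right) 15 x{\left(1 \right)} = \left(\left(-10 - 0\right) - 110\right) 15 \left(-5 + 2 \cdot 1^{2}\right) = \left(\left(-10 + 0\right) - 110\right) 15 \left(-5 + 2 \cdot 1\right) = \left(-10 - 110\right) 15 \left(-5 + 2\right) = - 120 \cdot 15 \left(-3\right) = \left(-120\right) \left(-45\right) = 5400$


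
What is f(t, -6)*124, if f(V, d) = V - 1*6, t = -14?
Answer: -2480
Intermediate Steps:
f(V, d) = -6 + V (f(V, d) = V - 6 = -6 + V)
f(t, -6)*124 = (-6 - 14)*124 = -20*124 = -2480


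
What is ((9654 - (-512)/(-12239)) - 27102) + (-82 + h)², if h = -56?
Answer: 19532932/12239 ≈ 1596.0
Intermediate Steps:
((9654 - (-512)/(-12239)) - 27102) + (-82 + h)² = ((9654 - (-512)/(-12239)) - 27102) + (-82 - 56)² = ((9654 - (-512)*(-1)/12239) - 27102) + (-138)² = ((9654 - 1*512/12239) - 27102) + 19044 = ((9654 - 512/12239) - 27102) + 19044 = (118154794/12239 - 27102) + 19044 = -213546584/12239 + 19044 = 19532932/12239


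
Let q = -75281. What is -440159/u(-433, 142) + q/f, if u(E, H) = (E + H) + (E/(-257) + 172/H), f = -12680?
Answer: 6389762822977/4166197860 ≈ 1533.7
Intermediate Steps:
u(E, H) = H + 172/H + 256*E/257 (u(E, H) = (E + H) + (E*(-1/257) + 172/H) = (E + H) + (-E/257 + 172/H) = (E + H) + (172/H - E/257) = H + 172/H + 256*E/257)
-440159/u(-433, 142) + q/f = -440159/(142 + 172/142 + (256/257)*(-433)) - 75281/(-12680) = -440159/(142 + 172*(1/142) - 110848/257) - 75281*(-1/12680) = -440159/(142 + 86/71 - 110848/257) + 75281/12680 = -440159/(-5257032/18247) + 75281/12680 = -440159*(-18247/5257032) + 75281/12680 = 8031581273/5257032 + 75281/12680 = 6389762822977/4166197860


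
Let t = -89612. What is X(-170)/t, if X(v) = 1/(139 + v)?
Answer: 1/2777972 ≈ 3.5997e-7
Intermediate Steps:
X(-170)/t = 1/((139 - 170)*(-89612)) = -1/89612/(-31) = -1/31*(-1/89612) = 1/2777972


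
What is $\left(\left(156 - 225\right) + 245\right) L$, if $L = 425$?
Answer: $74800$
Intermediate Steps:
$\left(\left(156 - 225\right) + 245\right) L = \left(\left(156 - 225\right) + 245\right) 425 = \left(-69 + 245\right) 425 = 176 \cdot 425 = 74800$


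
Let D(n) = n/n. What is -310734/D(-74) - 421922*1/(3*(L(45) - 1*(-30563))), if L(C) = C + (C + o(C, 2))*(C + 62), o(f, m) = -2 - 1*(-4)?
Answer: -33221304596/106911 ≈ -3.1074e+5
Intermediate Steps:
o(f, m) = 2 (o(f, m) = -2 + 4 = 2)
D(n) = 1
L(C) = C + (2 + C)*(62 + C) (L(C) = C + (C + 2)*(C + 62) = C + (2 + C)*(62 + C))
-310734/D(-74) - 421922*1/(3*(L(45) - 1*(-30563))) = -310734/1 - 421922*1/(3*((124 + 45² + 65*45) - 1*(-30563))) = -310734*1 - 421922*1/(3*((124 + 2025 + 2925) + 30563)) = -310734 - 421922*1/(3*(5074 + 30563)) = -310734 - 421922/(35637*3) = -310734 - 421922/106911 = -33221304596/106911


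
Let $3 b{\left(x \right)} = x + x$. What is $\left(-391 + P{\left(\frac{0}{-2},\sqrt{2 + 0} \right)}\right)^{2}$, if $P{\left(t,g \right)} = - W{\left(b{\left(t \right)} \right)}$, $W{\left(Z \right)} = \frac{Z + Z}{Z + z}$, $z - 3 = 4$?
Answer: $152881$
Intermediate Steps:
$z = 7$ ($z = 3 + 4 = 7$)
$b{\left(x \right)} = \frac{2 x}{3}$ ($b{\left(x \right)} = \frac{x + x}{3} = \frac{2 x}{3}$)
$W{\left(Z \right)} = \frac{2 Z}{7 + Z}$ ($W{\left(Z \right)} = \frac{Z + Z}{Z + 7} = \frac{2 Z}{7 + Z}$)
$P{\left(t,g \right)} = - \frac{4 t}{3 \left(7 + \frac{2 t}{3}\right)}$ ($P{\left(t,g \right)} = - \frac{2 \frac{2 t}{3}}{7 + \frac{2 t}{3}} = - \frac{4 t}{3 \left(7 + \frac{2 t}{3}\right)}$)
$\left(-391 + P{\left(\frac{0}{-2},\sqrt{2 + 0} \right)}\right)^{2} = \left(-391 - \frac{4 \frac{0}{-2}}{21 + 2 \frac{0}{-2}}\right)^{2} = \left(-391 - \frac{4 \cdot 0 \left(- \frac{1}{2}\right)}{21 + 2 \cdot 0 \left(- \frac{1}{2}\right)}\right)^{2} = \left(-391 - \frac{0}{21 + 2 \cdot 0}\right)^{2} = \left(-391 - \frac{0}{21 + 0}\right)^{2} = \left(-391 - \frac{0}{21}\right)^{2} = \left(-391 - 0 \cdot \frac{1}{21}\right)^{2} = \left(-391 + 0\right)^{2} = \left(-391\right)^{2} = 152881$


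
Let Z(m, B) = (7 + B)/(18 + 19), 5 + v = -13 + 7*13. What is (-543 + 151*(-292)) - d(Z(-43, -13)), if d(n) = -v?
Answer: -44562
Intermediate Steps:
v = 73 (v = -5 + (-13 + 7*13) = -5 + (-13 + 91) = -5 + 78 = 73)
Z(m, B) = 7/37 + B/37 (Z(m, B) = (7 + B)/37 = (7 + B)*(1/37) = 7/37 + B/37)
d(n) = -73 (d(n) = -1*73 = -73)
(-543 + 151*(-292)) - d(Z(-43, -13)) = (-543 + 151*(-292)) - 1*(-73) = (-543 - 44092) + 73 = -44635 + 73 = -44562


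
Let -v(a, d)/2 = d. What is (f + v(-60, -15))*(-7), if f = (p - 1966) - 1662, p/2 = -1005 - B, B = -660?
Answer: 30016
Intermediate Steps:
p = -690 (p = 2*(-1005 - 1*(-660)) = 2*(-1005 + 660) = 2*(-345) = -690)
v(a, d) = -2*d
f = -4318 (f = (-690 - 1966) - 1662 = -2656 - 1662 = -4318)
(f + v(-60, -15))*(-7) = (-4318 - 2*(-15))*(-7) = (-4318 + 30)*(-7) = -4288*(-7) = 30016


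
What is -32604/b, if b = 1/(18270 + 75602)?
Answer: -3060602688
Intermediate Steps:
b = 1/93872 ≈ 1.0653e-5
-32604/b = -32604/1/93872 = -32604*93872 = -3060602688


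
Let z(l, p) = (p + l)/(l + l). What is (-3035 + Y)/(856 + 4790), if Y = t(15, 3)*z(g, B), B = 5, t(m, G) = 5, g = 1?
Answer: -1510/2823 ≈ -0.53489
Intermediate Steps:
z(l, p) = (l + p)/(2*l) (z(l, p) = (l + p)/((2*l)) = (l + p)*(1/(2*l)) = (l + p)/(2*l))
Y = 15 (Y = 5*((1/2)*(1 + 5)/1) = 5*((1/2)*1*6) = 5*3 = 15)
(-3035 + Y)/(856 + 4790) = (-3035 + 15)/(856 + 4790) = -3020/5646 = -3020*1/5646 = -1510/2823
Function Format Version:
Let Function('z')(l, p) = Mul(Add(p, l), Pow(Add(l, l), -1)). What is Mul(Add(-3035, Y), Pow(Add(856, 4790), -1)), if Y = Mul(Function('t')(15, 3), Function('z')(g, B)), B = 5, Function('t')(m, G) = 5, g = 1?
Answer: Rational(-1510, 2823) ≈ -0.53489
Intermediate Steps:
Function('z')(l, p) = Mul(Rational(1, 2), Pow(l, -1), Add(l, p)) (Function('z')(l, p) = Mul(Add(l, p), Pow(Mul(2, l), -1)) = Mul(Add(l, p), Mul(Rational(1, 2), Pow(l, -1))) = Mul(Rational(1, 2), Pow(l, -1), Add(l, p)))
Y = 15 (Y = Mul(5, Mul(Rational(1, 2), Pow(1, -1), Add(1, 5))) = Mul(5, Mul(Rational(1, 2), 1, 6)) = Mul(5, 3) = 15)
Mul(Add(-3035, Y), Pow(Add(856, 4790), -1)) = Mul(Add(-3035, 15), Pow(Add(856, 4790), -1)) = Mul(-3020, Pow(5646, -1)) = Mul(-3020, Rational(1, 5646)) = Rational(-1510, 2823)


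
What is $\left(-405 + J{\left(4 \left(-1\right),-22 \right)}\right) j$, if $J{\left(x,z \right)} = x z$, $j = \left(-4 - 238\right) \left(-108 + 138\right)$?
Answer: $2301420$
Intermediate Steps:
$j = -7260$ ($j = \left(-242\right) 30 = -7260$)
$\left(-405 + J{\left(4 \left(-1\right),-22 \right)}\right) j = \left(-405 + 4 \left(-1\right) \left(-22\right)\right) \left(-7260\right) = \left(-405 - -88\right) \left(-7260\right) = \left(-405 + 88\right) \left(-7260\right) = \left(-317\right) \left(-7260\right) = 2301420$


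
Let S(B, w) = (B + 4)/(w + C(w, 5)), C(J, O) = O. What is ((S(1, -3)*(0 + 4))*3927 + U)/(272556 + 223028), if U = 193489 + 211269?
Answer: 111007/123896 ≈ 0.89597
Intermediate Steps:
S(B, w) = (4 + B)/(5 + w) (S(B, w) = (B + 4)/(w + 5) = (4 + B)/(5 + w))
U = 404758
((S(1, -3)*(0 + 4))*3927 + U)/(272556 + 223028) = ((((4 + 1)/(5 - 3))*(0 + 4))*3927 + 404758)/(272556 + 223028) = (((5/2)*4)*3927 + 404758)/495584 = ((((½)*5)*4)*3927 + 404758)*(1/495584) = (((5/2)*4)*3927 + 404758)*(1/495584) = (10*3927 + 404758)*(1/495584) = (39270 + 404758)*(1/495584) = 444028*(1/495584) = 111007/123896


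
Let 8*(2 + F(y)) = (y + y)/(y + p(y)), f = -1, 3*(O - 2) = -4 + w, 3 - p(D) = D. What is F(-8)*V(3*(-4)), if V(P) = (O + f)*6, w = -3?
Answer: 64/3 ≈ 21.333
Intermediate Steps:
p(D) = 3 - D
O = -⅓ (O = 2 + (-4 - 3)/3 = 2 + (⅓)*(-7) = 2 - 7/3 = -⅓ ≈ -0.33333)
V(P) = -8 (V(P) = (-⅓ - 1)*6 = -4/3*6 = -8)
F(y) = -2 + y/12 (F(y) = -2 + ((y + y)/(y + (3 - y)))/8 = -2 + ((2*y)/3)/8 = -2 + ((2*y)*(⅓))/8 = -2 + (2*y/3)/8 = -2 + y/12)
F(-8)*V(3*(-4)) = (-2 + (1/12)*(-8))*(-8) = (-2 - ⅔)*(-8) = -8/3*(-8) = 64/3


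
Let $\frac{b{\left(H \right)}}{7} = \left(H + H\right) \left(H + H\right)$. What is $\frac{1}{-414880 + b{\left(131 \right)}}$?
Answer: $\frac{1}{65628} \approx 1.5237 \cdot 10^{-5}$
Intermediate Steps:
$b{\left(H \right)} = 28 H^{2}$ ($b{\left(H \right)} = 7 \left(H + H\right) \left(H + H\right) = 7 \cdot 2 H 2 H = 7 \cdot 4 H^{2} = 28 H^{2}$)
$\frac{1}{-414880 + b{\left(131 \right)}} = \frac{1}{-414880 + 28 \cdot 131^{2}} = \frac{1}{-414880 + 28 \cdot 17161} = \frac{1}{-414880 + 480508} = \frac{1}{65628}$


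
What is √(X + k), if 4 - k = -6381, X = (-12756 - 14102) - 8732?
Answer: 3*I*√3245 ≈ 170.89*I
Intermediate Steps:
X = -35590 (X = -26858 - 8732 = -35590)
k = 6385 (k = 4 - 1*(-6381) = 4 + 6381 = 6385)
√(X + k) = √(-35590 + 6385) = √(-29205) = 3*I*√3245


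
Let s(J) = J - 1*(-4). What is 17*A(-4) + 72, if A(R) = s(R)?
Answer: 72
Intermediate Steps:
s(J) = 4 + J (s(J) = J + 4 = 4 + J)
A(R) = 4 + R
17*A(-4) + 72 = 17*(4 - 4) + 72 = 17*0 + 72 = 0 + 72 = 72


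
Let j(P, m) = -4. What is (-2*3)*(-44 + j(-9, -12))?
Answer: 288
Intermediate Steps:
(-2*3)*(-44 + j(-9, -12)) = (-2*3)*(-44 - 4) = -6*(-48) = 288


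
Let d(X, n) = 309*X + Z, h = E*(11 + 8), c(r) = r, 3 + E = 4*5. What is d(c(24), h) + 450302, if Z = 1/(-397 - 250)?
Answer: 296143545/647 ≈ 4.5772e+5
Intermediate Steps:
Z = -1/647 (Z = 1/(-647) = -1/647 ≈ -0.0015456)
E = 17 (E = -3 + 4*5 = -3 + 20 = 17)
h = 323 (h = 17*(11 + 8) = 17*19 = 323)
d(X, n) = -1/647 + 309*X (d(X, n) = 309*X - 1/647 = -1/647 + 309*X)
d(c(24), h) + 450302 = (-1/647 + 309*24) + 450302 = (-1/647 + 7416) + 450302 = 4798151/647 + 450302 = 296143545/647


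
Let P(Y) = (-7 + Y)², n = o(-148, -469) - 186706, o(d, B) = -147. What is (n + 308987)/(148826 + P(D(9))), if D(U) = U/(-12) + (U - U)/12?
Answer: 1954144/2382177 ≈ 0.82032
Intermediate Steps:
D(U) = -U/12 (D(U) = U*(-1/12) + 0*(1/12) = -U/12 + 0 = -U/12)
n = -186853 (n = -147 - 186706 = -186853)
(n + 308987)/(148826 + P(D(9))) = (-186853 + 308987)/(148826 + (-7 - 1/12*9)²) = 122134/(148826 + (-7 - ¾)²) = 122134/(148826 + (-31/4)²) = 122134/(148826 + 961/16) = 122134/(2382177/16) = 122134*(16/2382177) = 1954144/2382177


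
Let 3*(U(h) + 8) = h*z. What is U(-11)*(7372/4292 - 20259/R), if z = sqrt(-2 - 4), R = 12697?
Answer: -13301312/13623881 - 18289304*I*sqrt(6)/40871643 ≈ -0.97632 - 1.0961*I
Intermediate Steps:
z = I*sqrt(6) (z = sqrt(-6) = I*sqrt(6) ≈ 2.4495*I)
U(h) = -8 + I*h*sqrt(6)/3 (U(h) = -8 + (h*(I*sqrt(6)))/3 = -8 + (I*h*sqrt(6))/3 = -8 + I*h*sqrt(6)/3)
U(-11)*(7372/4292 - 20259/R) = (-8 + (1/3)*I*(-11)*sqrt(6))*(7372/4292 - 20259/12697) = (-8 - 11*I*sqrt(6)/3)*(7372*(1/4292) - 20259*1/12697) = (-8 - 11*I*sqrt(6)/3)*(1843/1073 - 20259/12697) = (-8 - 11*I*sqrt(6)/3)*(1662664/13623881) = -13301312/13623881 - 18289304*I*sqrt(6)/40871643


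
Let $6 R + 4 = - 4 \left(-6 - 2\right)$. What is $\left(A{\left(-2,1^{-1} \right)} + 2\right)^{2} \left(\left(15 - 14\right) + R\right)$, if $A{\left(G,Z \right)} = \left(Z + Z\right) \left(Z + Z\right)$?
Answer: $204$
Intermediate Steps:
$A{\left(G,Z \right)} = 4 Z^{2}$ ($A{\left(G,Z \right)} = 2 Z 2 Z = 4 Z^{2}$)
$R = \frac{14}{3}$ ($R = - \frac{2}{3} + \frac{\left(-4\right) \left(-6 - 2\right)}{6} = - \frac{2}{3} + \frac{\left(-4\right) \left(-8\right)}{6} = - \frac{2}{3} + \frac{1}{6} \cdot 32 = - \frac{2}{3} + \frac{16}{3} = \frac{14}{3} \approx 4.6667$)
$\left(A{\left(-2,1^{-1} \right)} + 2\right)^{2} \left(\left(15 - 14\right) + R\right) = \left(4 \left(1^{-1}\right)^{2} + 2\right)^{2} \left(\left(15 - 14\right) + \frac{14}{3}\right) = \left(4 \cdot 1^{2} + 2\right)^{2} \left(\left(15 - 14\right) + \frac{14}{3}\right) = \left(4 \cdot 1 + 2\right)^{2} \left(1 + \frac{14}{3}\right) = \left(4 + 2\right)^{2} \cdot \frac{17}{3} = 6^{2} \cdot \frac{17}{3} = 36 \cdot \frac{17}{3} = 204$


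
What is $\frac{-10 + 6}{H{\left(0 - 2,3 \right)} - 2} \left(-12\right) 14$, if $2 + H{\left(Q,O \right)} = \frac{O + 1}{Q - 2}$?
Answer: $- \frac{672}{5} \approx -134.4$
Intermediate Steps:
$H{\left(Q,O \right)} = -2 + \frac{1 + O}{-2 + Q}$ ($H{\left(Q,O \right)} = -2 + \frac{O + 1}{Q - 2} = -2 + \frac{1 + O}{-2 + Q}$)
$\frac{-10 + 6}{H{\left(0 - 2,3 \right)} - 2} \left(-12\right) 14 = \frac{-10 + 6}{\frac{5 + 3 - 2 \left(0 - 2\right)}{-2 + \left(0 - 2\right)} - 2} \left(-12\right) 14 = - \frac{4}{\frac{5 + 3 - 2 \left(0 - 2\right)}{-2 + \left(0 - 2\right)} - 2} \left(-12\right) 14 = - \frac{4}{\frac{5 + 3 - -4}{-2 - 2} - 2} \left(-12\right) 14 = - \frac{4}{\frac{5 + 3 + 4}{-4} - 2} \left(-12\right) 14 = - \frac{4}{\left(- \frac{1}{4}\right) 12 - 2} \left(-12\right) 14 = - \frac{4}{-3 - 2} \left(-12\right) 14 = - \frac{4}{-5} \left(-12\right) 14 = \left(-4\right) \left(- \frac{1}{5}\right) \left(-12\right) 14 = \frac{4}{5} \left(-12\right) 14 = \left(- \frac{48}{5}\right) 14 = - \frac{672}{5}$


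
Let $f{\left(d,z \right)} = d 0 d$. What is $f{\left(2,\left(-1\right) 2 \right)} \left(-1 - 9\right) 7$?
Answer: $0$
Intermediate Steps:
$f{\left(d,z \right)} = 0$ ($f{\left(d,z \right)} = 0 d = 0$)
$f{\left(2,\left(-1\right) 2 \right)} \left(-1 - 9\right) 7 = 0 \left(-1 - 9\right) 7 = 0 \left(-10\right) 7 = 0 \cdot 7 = 0$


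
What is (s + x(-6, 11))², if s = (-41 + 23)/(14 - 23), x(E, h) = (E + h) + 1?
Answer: 64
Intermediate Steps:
x(E, h) = 1 + E + h
s = 2 (s = -18/(-9) = -18*(-⅑) = 2)
(s + x(-6, 11))² = (2 + (1 - 6 + 11))² = (2 + 6)² = 8² = 64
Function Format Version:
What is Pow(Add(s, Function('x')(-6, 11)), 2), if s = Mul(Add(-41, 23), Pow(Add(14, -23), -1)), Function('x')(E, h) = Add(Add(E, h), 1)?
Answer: 64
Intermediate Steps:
Function('x')(E, h) = Add(1, E, h)
s = 2 (s = Mul(-18, Pow(-9, -1)) = Mul(-18, Rational(-1, 9)) = 2)
Pow(Add(s, Function('x')(-6, 11)), 2) = Pow(Add(2, Add(1, -6, 11)), 2) = Pow(Add(2, 6), 2) = Pow(8, 2) = 64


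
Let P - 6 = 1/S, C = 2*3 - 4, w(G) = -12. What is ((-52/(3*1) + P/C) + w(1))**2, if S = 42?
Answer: 543169/784 ≈ 692.82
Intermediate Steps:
C = 2 (C = 6 - 4 = 2)
P = 253/42 (P = 6 + 1/42 = 253/42 ≈ 6.0238)
((-52/(3*1) + P/C) + w(1))**2 = ((-52/(3*1) + (253/42)/2) - 12)**2 = ((-52/3 + (253/42)*(1/2)) - 12)**2 = ((-52*1/3 + 253/84) - 12)**2 = ((-52/3 + 253/84) - 12)**2 = (-401/28 - 12)**2 = (-737/28)**2 = 543169/784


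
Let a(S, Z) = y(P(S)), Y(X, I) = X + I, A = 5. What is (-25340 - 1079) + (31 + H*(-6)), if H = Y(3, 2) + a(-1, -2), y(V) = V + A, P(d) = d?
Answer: -26442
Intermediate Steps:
Y(X, I) = I + X
y(V) = 5 + V (y(V) = V + 5 = 5 + V)
a(S, Z) = 5 + S
H = 9 (H = (2 + 3) + (5 - 1) = 5 + 4 = 9)
(-25340 - 1079) + (31 + H*(-6)) = (-25340 - 1079) + (31 + 9*(-6)) = -26419 + (31 - 54) = -26419 - 23 = -26442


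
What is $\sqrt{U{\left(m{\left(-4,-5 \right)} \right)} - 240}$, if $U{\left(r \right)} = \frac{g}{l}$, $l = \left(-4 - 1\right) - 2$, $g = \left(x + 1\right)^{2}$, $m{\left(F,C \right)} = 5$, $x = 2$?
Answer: $\frac{i \sqrt{11823}}{7} \approx 15.533 i$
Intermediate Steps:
$g = 9$ ($g = \left(2 + 1\right)^{2} = 3^{2} = 9$)
$l = -7$ ($l = -5 - 2 = -7$)
$U{\left(r \right)} = - \frac{9}{7}$ ($U{\left(r \right)} = \frac{9}{-7} = 9 \left(- \frac{1}{7}\right) = - \frac{9}{7}$)
$\sqrt{U{\left(m{\left(-4,-5 \right)} \right)} - 240} = \sqrt{- \frac{9}{7} - 240} = \sqrt{- \frac{1689}{7}} = \frac{i \sqrt{11823}}{7}$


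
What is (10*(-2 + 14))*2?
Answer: 240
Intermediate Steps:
(10*(-2 + 14))*2 = (10*12)*2 = 120*2 = 240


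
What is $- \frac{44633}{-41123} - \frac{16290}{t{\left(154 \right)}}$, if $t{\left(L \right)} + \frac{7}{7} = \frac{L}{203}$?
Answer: $\frac{19427228861}{287861} \approx 67488.0$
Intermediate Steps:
$t{\left(L \right)} = -1 + \frac{L}{203}$
$- \frac{44633}{-41123} - \frac{16290}{t{\left(154 \right)}} = - \frac{44633}{-41123} - \frac{16290}{-1 + \frac{1}{203} \cdot 154} = \left(-44633\right) \left(- \frac{1}{41123}\right) - \frac{16290}{-1 + \frac{22}{29}} = \frac{44633}{41123} - \frac{16290}{- \frac{7}{29}} = \frac{44633}{41123} - - \frac{472410}{7} = \frac{44633}{41123} + \frac{472410}{7} = \frac{19427228861}{287861}$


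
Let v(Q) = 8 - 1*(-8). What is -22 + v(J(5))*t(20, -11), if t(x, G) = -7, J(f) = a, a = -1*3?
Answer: -134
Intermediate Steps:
a = -3
J(f) = -3
v(Q) = 16 (v(Q) = 8 + 8 = 16)
-22 + v(J(5))*t(20, -11) = -22 + 16*(-7) = -22 - 112 = -134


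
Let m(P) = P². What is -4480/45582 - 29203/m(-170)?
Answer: -730301573/658659900 ≈ -1.1088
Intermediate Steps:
-4480/45582 - 29203/m(-170) = -4480/45582 - 29203/((-170)²) = -4480*1/45582 - 29203/28900 = -2240/22791 - 29203*1/28900 = -2240/22791 - 29203/28900 = -730301573/658659900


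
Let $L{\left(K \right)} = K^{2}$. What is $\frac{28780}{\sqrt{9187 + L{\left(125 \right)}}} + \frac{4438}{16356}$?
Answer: $\frac{2219}{8178} + \frac{14390 \sqrt{6203}}{6203} \approx 182.98$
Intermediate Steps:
$\frac{28780}{\sqrt{9187 + L{\left(125 \right)}}} + \frac{4438}{16356} = \frac{28780}{\sqrt{9187 + 125^{2}}} + \frac{4438}{16356} = \frac{28780}{\sqrt{9187 + 15625}} + 4438 \cdot \frac{1}{16356} = \frac{28780}{\sqrt{24812}} + \frac{2219}{8178} = \frac{28780}{2 \sqrt{6203}} + \frac{2219}{8178} = 28780 \frac{\sqrt{6203}}{12406} + \frac{2219}{8178} = \frac{14390 \sqrt{6203}}{6203} + \frac{2219}{8178} = \frac{2219}{8178} + \frac{14390 \sqrt{6203}}{6203}$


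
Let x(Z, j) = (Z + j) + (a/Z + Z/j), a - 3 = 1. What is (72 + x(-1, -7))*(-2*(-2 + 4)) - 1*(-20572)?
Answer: 142320/7 ≈ 20331.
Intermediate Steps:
a = 4 (a = 3 + 1 = 4)
x(Z, j) = Z + j + 4/Z + Z/j (x(Z, j) = (Z + j) + (4/Z + Z/j) = Z + j + 4/Z + Z/j)
(72 + x(-1, -7))*(-2*(-2 + 4)) - 1*(-20572) = (72 + (-1 - 7 + 4/(-1) - 1/(-7)))*(-2*(-2 + 4)) - 1*(-20572) = (72 + (-1 - 7 + 4*(-1) - 1*(-⅐)))*(-2*2) + 20572 = (72 + (-1 - 7 - 4 + ⅐))*(-4) + 20572 = (72 - 83/7)*(-4) + 20572 = (421/7)*(-4) + 20572 = -1684/7 + 20572 = 142320/7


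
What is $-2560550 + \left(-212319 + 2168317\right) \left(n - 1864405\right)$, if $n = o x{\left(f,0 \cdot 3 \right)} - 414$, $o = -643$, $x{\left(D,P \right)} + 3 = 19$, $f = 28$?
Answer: $-3667708102336$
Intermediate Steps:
$x{\left(D,P \right)} = 16$ ($x{\left(D,P \right)} = -3 + 19 = 16$)
$n = -10702$ ($n = \left(-643\right) 16 - 414 = -10288 - 414 = -10702$)
$-2560550 + \left(-212319 + 2168317\right) \left(n - 1864405\right) = -2560550 + \left(-212319 + 2168317\right) \left(-10702 - 1864405\right) = -2560550 + 1955998 \left(-1875107\right) = -2560550 - 3667705541786 = -3667708102336$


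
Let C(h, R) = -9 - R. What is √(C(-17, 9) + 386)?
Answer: 4*√23 ≈ 19.183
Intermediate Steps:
√(C(-17, 9) + 386) = √((-9 - 1*9) + 386) = √((-9 - 9) + 386) = √(-18 + 386) = √368 = 4*√23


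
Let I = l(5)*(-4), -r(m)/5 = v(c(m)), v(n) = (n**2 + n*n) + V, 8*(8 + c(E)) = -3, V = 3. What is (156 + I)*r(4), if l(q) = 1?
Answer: -435575/4 ≈ -1.0889e+5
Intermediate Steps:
c(E) = -67/8 (c(E) = -8 + (1/8)*(-3) = -8 - 3/8 = -67/8)
v(n) = 3 + 2*n**2 (v(n) = (n**2 + n*n) + 3 = (n**2 + n**2) + 3 = 2*n**2 + 3 = 3 + 2*n**2)
r(m) = -22925/32 (r(m) = -5*(3 + 2*(-67/8)**2) = -5*(3 + 2*(4489/64)) = -5*(3 + 4489/32) = -5*4585/32 = -22925/32)
I = -4 (I = 1*(-4) = -4)
(156 + I)*r(4) = (156 - 4)*(-22925/32) = 152*(-22925/32) = -435575/4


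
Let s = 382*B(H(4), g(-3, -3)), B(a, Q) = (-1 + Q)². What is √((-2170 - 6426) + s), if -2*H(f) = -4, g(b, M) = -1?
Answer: 2*I*√1767 ≈ 84.071*I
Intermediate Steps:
H(f) = 2 (H(f) = -½*(-4) = 2)
s = 1528 (s = 382*(-1 - 1)² = 382*(-2)² = 382*4 = 1528)
√((-2170 - 6426) + s) = √((-2170 - 6426) + 1528) = √(-8596 + 1528) = √(-7068) = 2*I*√1767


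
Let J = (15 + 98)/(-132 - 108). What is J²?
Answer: 12769/57600 ≈ 0.22168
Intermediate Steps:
J = -113/240 (J = 113/(-240) = 113*(-1/240) = -113/240 ≈ -0.47083)
J² = (-113/240)² = 12769/57600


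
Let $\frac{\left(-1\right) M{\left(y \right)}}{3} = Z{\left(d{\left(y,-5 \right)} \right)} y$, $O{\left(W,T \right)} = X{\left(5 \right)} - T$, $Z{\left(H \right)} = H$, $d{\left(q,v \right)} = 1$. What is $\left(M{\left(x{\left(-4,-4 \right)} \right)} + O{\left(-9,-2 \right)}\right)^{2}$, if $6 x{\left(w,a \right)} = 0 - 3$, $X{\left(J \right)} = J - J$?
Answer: $\frac{49}{4} \approx 12.25$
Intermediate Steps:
$X{\left(J \right)} = 0$
$x{\left(w,a \right)} = - \frac{1}{2}$ ($x{\left(w,a \right)} = \frac{0 - 3}{6} = \frac{1}{6} \left(-3\right) = - \frac{1}{2}$)
$O{\left(W,T \right)} = - T$ ($O{\left(W,T \right)} = 0 - T = - T$)
$M{\left(y \right)} = - 3 y$ ($M{\left(y \right)} = - 3 \cdot 1 y = - 3 y$)
$\left(M{\left(x{\left(-4,-4 \right)} \right)} + O{\left(-9,-2 \right)}\right)^{2} = \left(\left(-3\right) \left(- \frac{1}{2}\right) - -2\right)^{2} = \left(\frac{3}{2} + 2\right)^{2} = \left(\frac{7}{2}\right)^{2} = \frac{49}{4}$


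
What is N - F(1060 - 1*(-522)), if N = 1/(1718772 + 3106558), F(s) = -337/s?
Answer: 406534448/1908418015 ≈ 0.21302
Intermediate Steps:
N = 1/4825330 ≈ 2.0724e-7
N - F(1060 - 1*(-522)) = 1/4825330 - (-337)/(1060 - 1*(-522)) = 1/4825330 - (-337)/(1060 + 522) = 1/4825330 - (-337)/1582 = 1/4825330 - 1*(-337/1582) = 1/4825330 + 337/1582 = 406534448/1908418015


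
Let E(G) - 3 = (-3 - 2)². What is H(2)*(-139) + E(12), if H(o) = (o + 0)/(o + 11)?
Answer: 86/13 ≈ 6.6154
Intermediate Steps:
E(G) = 28 (E(G) = 3 + (-3 - 2)² = 3 + (-5)² = 3 + 25 = 28)
H(o) = o/(11 + o)
H(2)*(-139) + E(12) = (2/(11 + 2))*(-139) + 28 = (2/13)*(-139) + 28 = -278/13 + 28 = 86/13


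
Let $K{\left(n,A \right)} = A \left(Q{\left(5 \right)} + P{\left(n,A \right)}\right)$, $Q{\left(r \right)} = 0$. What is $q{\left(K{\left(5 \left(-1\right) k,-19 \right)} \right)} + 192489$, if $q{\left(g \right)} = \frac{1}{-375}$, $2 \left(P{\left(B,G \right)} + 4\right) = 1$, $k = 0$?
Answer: $\frac{72183374}{375} \approx 1.9249 \cdot 10^{5}$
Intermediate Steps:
$P{\left(B,G \right)} = - \frac{7}{2}$ ($P{\left(B,G \right)} = -4 + \frac{1}{2} \cdot 1 = -4 + \frac{1}{2} = - \frac{7}{2}$)
$K{\left(n,A \right)} = - \frac{7 A}{2}$ ($K{\left(n,A \right)} = A \left(0 - \frac{7}{2}\right) = A \left(- \frac{7}{2}\right) = - \frac{7 A}{2}$)
$q{\left(g \right)} = - \frac{1}{375}$
$q{\left(K{\left(5 \left(-1\right) k,-19 \right)} \right)} + 192489 = - \frac{1}{375} + 192489 = \frac{72183374}{375}$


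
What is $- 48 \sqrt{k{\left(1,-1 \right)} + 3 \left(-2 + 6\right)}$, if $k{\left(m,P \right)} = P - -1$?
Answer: $- 96 \sqrt{3} \approx -166.28$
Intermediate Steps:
$k{\left(m,P \right)} = 1 + P$ ($k{\left(m,P \right)} = P + 1 = 1 + P$)
$- 48 \sqrt{k{\left(1,-1 \right)} + 3 \left(-2 + 6\right)} = - 48 \sqrt{\left(1 - 1\right) + 3 \left(-2 + 6\right)} = - 48 \sqrt{0 + 3 \cdot 4} = - 48 \sqrt{0 + 12} = - 48 \sqrt{12} = - 48 \cdot 2 \sqrt{3} = - 96 \sqrt{3}$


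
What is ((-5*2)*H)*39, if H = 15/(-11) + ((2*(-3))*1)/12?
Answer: 7995/11 ≈ 726.82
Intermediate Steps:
H = -41/22 (H = 15*(-1/11) - 6*1*(1/12) = -15/11 - 6*1/12 = -15/11 - ½ = -41/22 ≈ -1.8636)
((-5*2)*H)*39 = (-5*2*(-41/22))*39 = -10*(-41/22)*39 = (205/11)*39 = 7995/11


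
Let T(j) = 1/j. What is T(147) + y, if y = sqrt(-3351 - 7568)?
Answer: 1/147 + I*sqrt(10919) ≈ 0.0068027 + 104.49*I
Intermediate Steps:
y = I*sqrt(10919) (y = sqrt(-10919) = I*sqrt(10919) ≈ 104.49*I)
T(147) + y = 1/147 + I*sqrt(10919)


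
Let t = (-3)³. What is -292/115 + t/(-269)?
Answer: -75443/30935 ≈ -2.4388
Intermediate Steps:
t = -27
-292/115 + t/(-269) = -292/115 - 27/(-269) = -292*1/115 - 27*(-1/269) = -292/115 + 27/269 = -75443/30935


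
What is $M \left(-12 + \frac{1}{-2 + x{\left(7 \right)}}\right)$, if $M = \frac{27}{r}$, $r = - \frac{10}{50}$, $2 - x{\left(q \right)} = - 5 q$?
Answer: $\frac{11313}{7} \approx 1616.1$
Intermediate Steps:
$x{\left(q \right)} = 2 + 5 q$ ($x{\left(q \right)} = 2 - - 5 q = 2 + 5 q$)
$r = - \frac{1}{5}$ ($r = \left(-10\right) \frac{1}{50} = - \frac{1}{5} \approx -0.2$)
$M = -135$ ($M = \frac{27}{- \frac{1}{5}} = 27 \left(-5\right) = -135$)
$M \left(-12 + \frac{1}{-2 + x{\left(7 \right)}}\right) = - 135 \left(-12 + \frac{1}{-2 + \left(2 + 5 \cdot 7\right)}\right) = - 135 \left(-12 + \frac{1}{-2 + \left(2 + 35\right)}\right) = - 135 \left(-12 + \frac{1}{-2 + 37}\right) = - 135 \left(-12 + \frac{1}{35}\right) = \left(-135\right) \left(- \frac{419}{35}\right) = \frac{11313}{7}$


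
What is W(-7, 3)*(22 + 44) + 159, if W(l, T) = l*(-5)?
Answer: 2469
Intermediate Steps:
W(l, T) = -5*l
W(-7, 3)*(22 + 44) + 159 = (-5*(-7))*(22 + 44) + 159 = 35*66 + 159 = 2310 + 159 = 2469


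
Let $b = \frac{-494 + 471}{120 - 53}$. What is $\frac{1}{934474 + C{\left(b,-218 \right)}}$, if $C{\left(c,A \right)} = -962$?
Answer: $\frac{1}{933512} \approx 1.0712 \cdot 10^{-6}$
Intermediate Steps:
$b = - \frac{23}{67} \approx -0.34328$
$\frac{1}{934474 + C{\left(b,-218 \right)}} = \frac{1}{934474 - 962} = \frac{1}{933512}$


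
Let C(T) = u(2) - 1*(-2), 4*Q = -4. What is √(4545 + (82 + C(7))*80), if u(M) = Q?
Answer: √11185 ≈ 105.76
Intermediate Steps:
Q = -1 (Q = (¼)*(-4) = -1)
u(M) = -1
C(T) = 1 (C(T) = -1 - 1*(-2) = -1 + 2 = 1)
√(4545 + (82 + C(7))*80) = √(4545 + (82 + 1)*80) = √(4545 + 83*80) = √(4545 + 6640) = √11185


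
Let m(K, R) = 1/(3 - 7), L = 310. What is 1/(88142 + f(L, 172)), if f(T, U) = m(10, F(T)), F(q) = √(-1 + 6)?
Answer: 4/352567 ≈ 1.1345e-5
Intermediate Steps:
F(q) = √5
m(K, R) = -¼ (m(K, R) = 1/(-4) = -¼)
f(T, U) = -¼
1/(88142 + f(L, 172)) = 1/(88142 - ¼) = 1/(352567/4) = 4/352567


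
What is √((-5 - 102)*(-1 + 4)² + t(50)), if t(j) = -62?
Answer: 5*I*√41 ≈ 32.016*I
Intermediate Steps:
√((-5 - 102)*(-1 + 4)² + t(50)) = √((-5 - 102)*(-1 + 4)² - 62) = √(-107*3² - 62) = √(-107*9 - 62) = √(-963 - 62) = √(-1025) = 5*I*√41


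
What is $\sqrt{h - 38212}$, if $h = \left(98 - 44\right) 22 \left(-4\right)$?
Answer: $2 i \sqrt{10741} \approx 207.28 i$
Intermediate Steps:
$h = -4752$ ($h = 54 \left(-88\right) = -4752$)
$\sqrt{h - 38212} = \sqrt{-4752 - 38212} = \sqrt{-42964} = 2 i \sqrt{10741}$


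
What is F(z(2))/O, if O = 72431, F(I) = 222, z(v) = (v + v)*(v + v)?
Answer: 222/72431 ≈ 0.0030650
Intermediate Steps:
z(v) = 4*v² (z(v) = (2*v)*(2*v) = 4*v²)
F(z(2))/O = 222/72431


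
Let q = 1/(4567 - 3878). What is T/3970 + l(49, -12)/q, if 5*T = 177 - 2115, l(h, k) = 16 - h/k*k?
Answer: -225665694/9925 ≈ -22737.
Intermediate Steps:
l(h, k) = 16 - h
q = 1/689 ≈ 0.0014514
T = -1938/5 (T = (177 - 2115)/5 = (⅕)*(-1938) = -1938/5 ≈ -387.60)
T/3970 + l(49, -12)/q = -1938/5/3970 + (16 - 1*49)/(1/689) = -1938/5*1/3970 + (16 - 49)*689 = -969/9925 - 33*689 = -969/9925 - 22737 = -225665694/9925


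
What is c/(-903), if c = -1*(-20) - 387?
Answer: 367/903 ≈ 0.40642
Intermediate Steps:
c = -367 (c = 20 - 387 = -367)
c/(-903) = -367/(-903) = -367*(-1/903) = 367/903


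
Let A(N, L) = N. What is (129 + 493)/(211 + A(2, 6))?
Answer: 622/213 ≈ 2.9202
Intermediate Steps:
(129 + 493)/(211 + A(2, 6)) = (129 + 493)/(211 + 2) = 622/213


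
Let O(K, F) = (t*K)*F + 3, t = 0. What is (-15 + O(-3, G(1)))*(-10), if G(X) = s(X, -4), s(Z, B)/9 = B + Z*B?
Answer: 120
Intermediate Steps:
s(Z, B) = 9*B + 9*B*Z (s(Z, B) = 9*(B + Z*B) = 9*(B + B*Z) = 9*B + 9*B*Z)
G(X) = -36 - 36*X (G(X) = 9*(-4)*(1 + X) = -36 - 36*X)
O(K, F) = 3 (O(K, F) = (0*K)*F + 3 = 0*F + 3 = 0 + 3 = 3)
(-15 + O(-3, G(1)))*(-10) = (-15 + 3)*(-10) = -12*(-10) = 120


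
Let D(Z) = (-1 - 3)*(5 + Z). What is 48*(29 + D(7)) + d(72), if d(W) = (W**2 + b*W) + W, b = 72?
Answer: 9528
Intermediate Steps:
d(W) = W**2 + 73*W (d(W) = (W**2 + 72*W) + W = W**2 + 73*W)
D(Z) = -20 - 4*Z (D(Z) = -4*(5 + Z) = -20 - 4*Z)
48*(29 + D(7)) + d(72) = 48*(29 + (-20 - 4*7)) + 72*(73 + 72) = 48*(29 + (-20 - 28)) + 72*145 = 48*(29 - 48) + 10440 = 48*(-19) + 10440 = -912 + 10440 = 9528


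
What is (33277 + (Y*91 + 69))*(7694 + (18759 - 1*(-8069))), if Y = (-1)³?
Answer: 1148029110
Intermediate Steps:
Y = -1
(33277 + (Y*91 + 69))*(7694 + (18759 - 1*(-8069))) = (33277 + (-1*91 + 69))*(7694 + (18759 - 1*(-8069))) = (33277 + (-91 + 69))*(7694 + (18759 + 8069)) = (33277 - 22)*(7694 + 26828) = 33255*34522 = 1148029110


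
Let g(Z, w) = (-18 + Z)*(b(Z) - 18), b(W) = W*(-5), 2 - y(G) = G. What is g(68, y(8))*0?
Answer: 0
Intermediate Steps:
y(G) = 2 - G
b(W) = -5*W
g(Z, w) = (-18 + Z)*(-18 - 5*Z) (g(Z, w) = (-18 + Z)*(-5*Z - 18) = (-18 + Z)*(-18 - 5*Z))
g(68, y(8))*0 = (324 - 5*68² + 72*68)*0 = (324 - 5*4624 + 4896)*0 = (324 - 23120 + 4896)*0 = -17900*0 = 0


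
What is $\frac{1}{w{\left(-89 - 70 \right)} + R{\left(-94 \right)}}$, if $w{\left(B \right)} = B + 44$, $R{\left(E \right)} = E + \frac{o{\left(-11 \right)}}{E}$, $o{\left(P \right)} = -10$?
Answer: $- \frac{47}{9818} \approx -0.0047871$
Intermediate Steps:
$R{\left(E \right)} = E - \frac{10}{E}$
$w{\left(B \right)} = 44 + B$
$\frac{1}{w{\left(-89 - 70 \right)} + R{\left(-94 \right)}} = \frac{1}{\left(44 - 159\right) - \left(94 + \frac{10}{-94}\right)} = \frac{1}{\left(44 - 159\right) - \frac{4413}{47}} = \frac{1}{-115 + \left(-94 + \frac{5}{47}\right)} = \frac{1}{-115 - \frac{4413}{47}} = \frac{1}{- \frac{9818}{47}} = - \frac{47}{9818}$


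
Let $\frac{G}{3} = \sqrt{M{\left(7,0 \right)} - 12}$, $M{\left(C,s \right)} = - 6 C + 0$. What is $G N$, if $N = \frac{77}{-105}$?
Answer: $- \frac{33 i \sqrt{6}}{5} \approx - 16.167 i$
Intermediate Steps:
$M{\left(C,s \right)} = - 6 C$
$N = - \frac{11}{15}$ ($N = 77 \left(- \frac{1}{105}\right) = - \frac{11}{15} \approx -0.73333$)
$G = 9 i \sqrt{6}$ ($G = 3 \sqrt{\left(-6\right) 7 - 12} = 3 \sqrt{-42 - 12} = 3 \sqrt{-54} = 3 \cdot 3 i \sqrt{6} = 9 i \sqrt{6} \approx 22.045 i$)
$G N = 9 i \sqrt{6} \left(- \frac{11}{15}\right) = - \frac{33 i \sqrt{6}}{5}$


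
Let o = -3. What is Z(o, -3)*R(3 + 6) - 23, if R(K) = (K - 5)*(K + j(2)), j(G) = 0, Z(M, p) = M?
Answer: -131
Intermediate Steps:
R(K) = K*(-5 + K) (R(K) = (K - 5)*(K + 0) = (-5 + K)*K = K*(-5 + K))
Z(o, -3)*R(3 + 6) - 23 = -3*(3 + 6)*(-5 + (3 + 6)) - 23 = -27*(-5 + 9) - 23 = -27*4 - 23 = -3*36 - 23 = -108 - 23 = -131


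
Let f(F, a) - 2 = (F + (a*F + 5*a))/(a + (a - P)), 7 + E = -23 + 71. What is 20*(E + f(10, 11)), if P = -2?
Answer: 6035/6 ≈ 1005.8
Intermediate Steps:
E = 41 (E = -7 + (-23 + 71) = -7 + 48 = 41)
f(F, a) = 2 + (F + 5*a + F*a)/(2 + 2*a) (f(F, a) = 2 + (F + (a*F + 5*a))/(a + (a - 1*(-2))) = 2 + (F + (F*a + 5*a))/(a + (a + 2)) = 2 + (F + (5*a + F*a))/(a + (2 + a)) = 2 + (F + 5*a + F*a)/(2 + 2*a))
20*(E + f(10, 11)) = 20*(41 + (4 + 10 + 9*11 + 10*11)/(2*(1 + 11))) = 20*(41 + (1/2)*(4 + 10 + 99 + 110)/12) = 20*(41 + (1/2)*(1/12)*223) = 20*(41 + 223/24) = 20*(1207/24) = 6035/6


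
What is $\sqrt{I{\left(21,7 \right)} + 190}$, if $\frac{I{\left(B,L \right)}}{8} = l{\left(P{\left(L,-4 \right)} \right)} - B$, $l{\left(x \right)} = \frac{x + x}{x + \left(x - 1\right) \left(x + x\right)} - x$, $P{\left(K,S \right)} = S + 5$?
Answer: $\sqrt{30} \approx 5.4772$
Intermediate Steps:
$P{\left(K,S \right)} = 5 + S$
$l{\left(x \right)} = - x + \frac{2 x}{x + 2 x \left(-1 + x\right)}$ ($l{\left(x \right)} = \frac{2 x}{x + \left(-1 + x\right) 2 x} - x = \frac{2 x}{x + 2 x \left(-1 + x\right)} - x = - x + \frac{2 x}{x + 2 x \left(-1 + x\right)}$)
$I{\left(B,L \right)} = 8 - 8 B$ ($I{\left(B,L \right)} = 8 \left(\frac{2 + \left(5 - 4\right) - 2 \left(5 - 4\right)^{2}}{-1 + 2 \left(5 - 4\right)} - B\right) = 8 \left(\frac{2 + 1 - 2 \cdot 1^{2}}{-1 + 2 \cdot 1} - B\right) = 8 \left(\frac{2 + 1 - 2}{-1 + 2} - B\right) = 8 \left(\frac{2 + 1 - 2}{1} - B\right) = 8 \left(1 \cdot 1 - B\right) = 8 \left(1 - B\right) = 8 - 8 B$)
$\sqrt{I{\left(21,7 \right)} + 190} = \sqrt{\left(8 - 168\right) + 190} = \sqrt{-160 + 190} = \sqrt{30}$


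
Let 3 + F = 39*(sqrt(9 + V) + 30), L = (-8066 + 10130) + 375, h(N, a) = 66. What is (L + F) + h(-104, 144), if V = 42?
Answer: 3672 + 39*sqrt(51) ≈ 3950.5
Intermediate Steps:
L = 2439 (L = 2064 + 375 = 2439)
F = 1167 + 39*sqrt(51) (F = -3 + 39*(sqrt(9 + 42) + 30) = -3 + 39*(sqrt(51) + 30) = -3 + 39*(30 + sqrt(51)) = -3 + (1170 + 39*sqrt(51)) = 1167 + 39*sqrt(51) ≈ 1445.5)
(L + F) + h(-104, 144) = (2439 + (1167 + 39*sqrt(51))) + 66 = (3606 + 39*sqrt(51)) + 66 = 3672 + 39*sqrt(51)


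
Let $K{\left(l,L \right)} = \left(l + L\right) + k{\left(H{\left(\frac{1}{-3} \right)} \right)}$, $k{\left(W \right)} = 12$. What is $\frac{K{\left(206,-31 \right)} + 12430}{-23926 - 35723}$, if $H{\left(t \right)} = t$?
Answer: $- \frac{12617}{59649} \approx -0.21152$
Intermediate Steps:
$K{\left(l,L \right)} = 12 + L + l$ ($K{\left(l,L \right)} = \left(l + L\right) + 12 = \left(L + l\right) + 12 = 12 + L + l$)
$\frac{K{\left(206,-31 \right)} + 12430}{-23926 - 35723} = \frac{\left(12 - 31 + 206\right) + 12430}{-23926 - 35723} = \frac{187 + 12430}{-59649} = 12617 \left(- \frac{1}{59649}\right) = - \frac{12617}{59649}$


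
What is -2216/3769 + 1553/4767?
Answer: -4710415/17966823 ≈ -0.26217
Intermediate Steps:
-2216/3769 + 1553/4767 = -4710415/17966823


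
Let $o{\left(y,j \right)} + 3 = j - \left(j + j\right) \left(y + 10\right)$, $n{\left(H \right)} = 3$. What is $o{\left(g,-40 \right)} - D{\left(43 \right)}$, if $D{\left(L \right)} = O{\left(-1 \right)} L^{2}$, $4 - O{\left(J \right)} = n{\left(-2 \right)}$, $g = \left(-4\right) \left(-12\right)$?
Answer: $2748$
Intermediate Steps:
$g = 48$
$O{\left(J \right)} = 1$ ($O{\left(J \right)} = 4 - 3 = 1$)
$D{\left(L \right)} = L^{2}$ ($D{\left(L \right)} = 1 L^{2} = L^{2}$)
$o{\left(y,j \right)} = -3 + j - 2 j \left(10 + y\right)$ ($o{\left(y,j \right)} = -3 + \left(j - \left(j + j\right) \left(y + 10\right)\right) = -3 + \left(j - 2 j \left(10 + y\right)\right) = -3 - \left(- j + 2 j \left(10 + y\right)\right) = -3 + j - 2 j \left(10 + y\right)$)
$o{\left(g,-40 \right)} - D{\left(43 \right)} = \left(-3 - -760 - \left(-80\right) 48\right) - 43^{2} = \left(-3 + 760 + 3840\right) - 1849 = 4597 - 1849 = 2748$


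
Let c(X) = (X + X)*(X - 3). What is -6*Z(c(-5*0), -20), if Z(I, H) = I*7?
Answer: 0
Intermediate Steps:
c(X) = 2*X*(-3 + X) (c(X) = (2*X)*(-3 + X) = 2*X*(-3 + X))
Z(I, H) = 7*I
-6*Z(c(-5*0), -20) = -42*2*(-5*0)*(-3 - 5*0) = -42*2*0*(-3 + 0) = -42*2*0*(-3) = -42*0 = -6*0 = 0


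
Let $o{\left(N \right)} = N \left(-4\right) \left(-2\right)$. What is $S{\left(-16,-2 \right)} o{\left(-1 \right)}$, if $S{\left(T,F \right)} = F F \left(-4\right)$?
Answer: $128$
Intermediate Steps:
$S{\left(T,F \right)} = - 4 F^{2}$ ($S{\left(T,F \right)} = F \left(- 4 F\right) = - 4 F^{2}$)
$o{\left(N \right)} = 8 N$ ($o{\left(N \right)} = - 4 N \left(-2\right) = 8 N$)
$S{\left(-16,-2 \right)} o{\left(-1 \right)} = - 4 \left(-2\right)^{2} \cdot 8 \left(-1\right) = \left(-4\right) 4 \left(-8\right) = \left(-16\right) \left(-8\right) = 128$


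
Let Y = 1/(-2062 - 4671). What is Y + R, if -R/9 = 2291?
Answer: -138827728/6733 ≈ -20619.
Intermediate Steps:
Y = -1/6733 (Y = 1/(-6733) = -1/6733 ≈ -0.00014852)
R = -20619 (R = -9*2291 = -20619)
Y + R = -1/6733 - 20619 = -138827728/6733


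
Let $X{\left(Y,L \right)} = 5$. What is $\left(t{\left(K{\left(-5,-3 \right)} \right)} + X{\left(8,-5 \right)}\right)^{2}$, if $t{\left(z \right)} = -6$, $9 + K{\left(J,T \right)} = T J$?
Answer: $1$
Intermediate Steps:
$K{\left(J,T \right)} = -9 + J T$ ($K{\left(J,T \right)} = -9 + T J = -9 + J T$)
$\left(t{\left(K{\left(-5,-3 \right)} \right)} + X{\left(8,-5 \right)}\right)^{2} = \left(-6 + 5\right)^{2} = \left(-1\right)^{2} = 1$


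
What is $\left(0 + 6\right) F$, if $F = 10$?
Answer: $60$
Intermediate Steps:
$\left(0 + 6\right) F = \left(0 + 6\right) 10 = 6 \cdot 10 = 60$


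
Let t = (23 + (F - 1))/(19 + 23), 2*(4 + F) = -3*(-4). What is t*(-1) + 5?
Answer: 31/7 ≈ 4.4286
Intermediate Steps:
F = 2 (F = -4 + (-3*(-4))/2 = -4 + (½)*12 = -4 + 6 = 2)
t = 4/7 (t = (23 + (2 - 1))/(19 + 23) = (23 + 1)/42 = 24*(1/42) = 4/7 ≈ 0.57143)
t*(-1) + 5 = (4/7)*(-1) + 5 = -4/7 + 5 = 31/7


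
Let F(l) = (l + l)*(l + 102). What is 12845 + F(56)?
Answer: 30541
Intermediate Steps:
F(l) = 2*l*(102 + l) (F(l) = (2*l)*(102 + l) = 2*l*(102 + l))
12845 + F(56) = 12845 + 2*56*(102 + 56) = 12845 + 2*56*158 = 12845 + 17696 = 30541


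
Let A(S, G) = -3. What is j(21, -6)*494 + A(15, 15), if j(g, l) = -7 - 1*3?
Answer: -4943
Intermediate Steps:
j(g, l) = -10 (j(g, l) = -7 - 3 = -10)
j(21, -6)*494 + A(15, 15) = -10*494 - 3 = -4940 - 3 = -4943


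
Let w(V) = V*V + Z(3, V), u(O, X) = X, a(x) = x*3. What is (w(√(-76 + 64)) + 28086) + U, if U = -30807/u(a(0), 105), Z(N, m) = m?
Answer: 138903/5 + 2*I*√3 ≈ 27781.0 + 3.4641*I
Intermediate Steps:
a(x) = 3*x
w(V) = V + V² (w(V) = V*V + V = V² + V = V + V²)
U = -1467/5 (U = -30807/105 = -30807*1/105 = -1467/5 ≈ -293.40)
(w(√(-76 + 64)) + 28086) + U = (√(-76 + 64)*(1 + √(-76 + 64)) + 28086) - 1467/5 = (√(-12)*(1 + √(-12)) + 28086) - 1467/5 = ((2*I*√3)*(1 + 2*I*√3) + 28086) - 1467/5 = (2*I*√3*(1 + 2*I*√3) + 28086) - 1467/5 = (28086 + 2*I*√3*(1 + 2*I*√3)) - 1467/5 = 138963/5 + 2*I*√3*(1 + 2*I*√3)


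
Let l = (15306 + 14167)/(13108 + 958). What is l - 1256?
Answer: -17637423/14066 ≈ -1253.9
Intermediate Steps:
l = 29473/14066 ≈ 2.0953
l - 1256 = 29473/14066 - 1256 = -17637423/14066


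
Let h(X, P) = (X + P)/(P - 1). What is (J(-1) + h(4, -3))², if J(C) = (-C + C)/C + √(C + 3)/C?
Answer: 33/16 + √2/2 ≈ 2.7696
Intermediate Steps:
h(X, P) = (P + X)/(-1 + P)
J(C) = √(3 + C)/C (J(C) = 0/C + √(3 + C)/C = 0 + √(3 + C)/C = √(3 + C)/C)
(J(-1) + h(4, -3))² = (√(3 - 1)/(-1) + (-3 + 4)/(-1 - 3))² = (-√2 + 1/(-4))² = (-√2 - ¼*1)² = (-√2 - ¼)² = (-¼ - √2)²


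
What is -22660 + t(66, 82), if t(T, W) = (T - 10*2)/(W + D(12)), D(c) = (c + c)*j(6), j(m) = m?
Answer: -2560557/113 ≈ -22660.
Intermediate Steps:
D(c) = 12*c (D(c) = (c + c)*6 = (2*c)*6 = 12*c)
t(T, W) = (-20 + T)/(144 + W) (t(T, W) = (T - 10*2)/(W + 12*12) = (T - 20)/(W + 144) = (-20 + T)/(144 + W))
-22660 + t(66, 82) = -22660 + (-20 + 66)/(144 + 82) = -22660 + 46/226 = -22660 + (1/226)*46 = -22660 + 23/113 = -2560557/113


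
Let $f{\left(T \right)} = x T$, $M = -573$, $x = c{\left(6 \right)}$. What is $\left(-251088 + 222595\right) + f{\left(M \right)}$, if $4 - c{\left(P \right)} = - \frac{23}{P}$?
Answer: $- \frac{65963}{2} \approx -32982.0$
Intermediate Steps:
$c{\left(P \right)} = 4 + \frac{23}{P}$ ($c{\left(P \right)} = 4 - - \frac{23}{P} = 4 + \frac{23}{P}$)
$x = \frac{47}{6}$ ($x = 4 + \frac{23}{6} = \frac{47}{6} \approx 7.8333$)
$f{\left(T \right)} = \frac{47 T}{6}$
$\left(-251088 + 222595\right) + f{\left(M \right)} = \left(-251088 + 222595\right) + \frac{47}{6} \left(-573\right) = -28493 - \frac{8977}{2} = - \frac{65963}{2}$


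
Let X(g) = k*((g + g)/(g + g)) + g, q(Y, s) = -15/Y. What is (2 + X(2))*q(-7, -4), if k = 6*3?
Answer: 330/7 ≈ 47.143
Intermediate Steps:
k = 18
X(g) = 18 + g (X(g) = 18*((g + g)/(g + g)) + g = 18*((2*g)/((2*g))) + g = 18*((2*g)*(1/(2*g))) + g = 18*1 + g = 18 + g)
(2 + X(2))*q(-7, -4) = (2 + (18 + 2))*(-15/(-7)) = (2 + 20)*(-15*(-1/7)) = 22*(15/7) = 330/7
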